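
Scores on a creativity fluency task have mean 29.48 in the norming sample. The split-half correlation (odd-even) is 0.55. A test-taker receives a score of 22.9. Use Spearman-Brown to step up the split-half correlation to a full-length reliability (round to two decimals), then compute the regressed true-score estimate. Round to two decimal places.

Spearman-Brown: ρ = 2r/(1 + r) = 2(0.55)/(1 + 0.55) = 1.100/1.55 = 0.7097 → 0.71
T̂ = ρX + (1 − ρ)μ
  = 0.71 × 22.9 + 0.29 × 29.48
  = 16.259 + 8.5492
  = 24.808
  ≈ 24.81

24.81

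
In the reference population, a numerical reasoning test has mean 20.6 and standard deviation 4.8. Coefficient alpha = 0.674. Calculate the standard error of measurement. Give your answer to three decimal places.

2.741

SEM = SD · √(1 − ρ) = 4.8 × √0.326 = 4.8 × 0.5710 = 2.7406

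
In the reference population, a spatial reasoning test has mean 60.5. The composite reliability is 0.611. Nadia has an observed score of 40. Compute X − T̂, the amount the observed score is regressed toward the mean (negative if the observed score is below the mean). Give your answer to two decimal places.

T̂ = ρX + (1 − ρ)μ
  = 0.611 × 40 + 0.389 × 60.5
  = 24.440 + 23.5345
  = 47.9745
  ≈ 47.974
X − T̂ = 40 − 47.974 = -7.974 → -7.97

-7.97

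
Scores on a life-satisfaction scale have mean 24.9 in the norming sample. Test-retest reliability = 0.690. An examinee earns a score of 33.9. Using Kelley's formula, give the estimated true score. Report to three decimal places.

T̂ = ρX + (1 − ρ)μ
  = 0.690 × 33.9 + 0.310 × 24.9
  = 23.3910 + 7.7190
  = 31.1100
  ≈ 31.110

31.110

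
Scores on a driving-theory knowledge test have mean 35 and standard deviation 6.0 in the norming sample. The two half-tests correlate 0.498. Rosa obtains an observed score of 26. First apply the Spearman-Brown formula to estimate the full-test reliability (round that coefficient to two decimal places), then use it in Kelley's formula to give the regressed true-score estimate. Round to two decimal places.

Spearman-Brown: ρ = 2r/(1 + r) = 2(0.498)/(1 + 0.498) = 0.9960/1.498 = 0.6649 → 0.66
T̂ = ρX + (1 − ρ)μ
  = 0.66 × 26 + 0.34 × 35
  = 17.16 + 11.90
  = 29.060
  ≈ 29.06

29.06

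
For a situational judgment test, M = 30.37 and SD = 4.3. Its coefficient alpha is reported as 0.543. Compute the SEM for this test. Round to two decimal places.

SEM = SD · √(1 − ρ) = 4.3 × √0.457 = 4.3 × 0.6760 = 2.907

2.91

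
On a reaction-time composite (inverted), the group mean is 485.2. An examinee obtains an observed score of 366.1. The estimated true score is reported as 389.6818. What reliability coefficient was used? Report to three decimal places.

T̂ = ρX + (1 − ρ)μ  ⇒  T̂ − μ = ρ(X − μ)
ρ = (T̂ − μ)/(X − μ) = (389.6818 − 485.2) / (366.1 − 485.2) = -95.5182 / -119.1 = 0.80200

0.802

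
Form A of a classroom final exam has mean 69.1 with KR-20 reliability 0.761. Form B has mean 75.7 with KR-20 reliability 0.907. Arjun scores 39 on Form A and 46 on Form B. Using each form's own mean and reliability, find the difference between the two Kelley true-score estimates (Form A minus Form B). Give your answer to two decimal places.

-2.57

T̂_A = 0.761(39) + 0.239(69.1) = 46.1939
T̂_B = 0.907(46) + 0.093(75.7) = 48.7621
T̂_A − T̂_B = -2.5682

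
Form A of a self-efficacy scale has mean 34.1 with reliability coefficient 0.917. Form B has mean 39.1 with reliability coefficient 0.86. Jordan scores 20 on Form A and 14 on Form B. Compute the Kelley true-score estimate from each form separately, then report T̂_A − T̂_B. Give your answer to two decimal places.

3.66

T̂_A = 0.917(20) + 0.083(34.1) = 21.1703
T̂_B = 0.86(14) + 0.14(39.1) = 17.5140
T̂_A − T̂_B = 3.6563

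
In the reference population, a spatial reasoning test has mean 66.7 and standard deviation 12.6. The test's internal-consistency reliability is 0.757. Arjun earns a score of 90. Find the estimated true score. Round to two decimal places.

84.34

Kelley's formula gives T̂ = 0.757·90 + 0.243·66.7 = 68.130 + 16.2081 = 84.338.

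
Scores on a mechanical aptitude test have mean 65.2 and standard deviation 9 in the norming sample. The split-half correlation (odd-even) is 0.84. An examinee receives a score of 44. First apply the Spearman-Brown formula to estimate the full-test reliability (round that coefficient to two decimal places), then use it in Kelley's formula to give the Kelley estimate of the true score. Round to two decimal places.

Spearman-Brown: ρ = 2r/(1 + r) = 2(0.84)/(1 + 0.84) = 1.680/1.84 = 0.9130 → 0.91
T̂ = ρX + (1 − ρ)μ
  = 0.91 × 44 + 0.09 × 65.2
  = 40.04 + 5.868
  = 45.908
  ≈ 45.91

45.91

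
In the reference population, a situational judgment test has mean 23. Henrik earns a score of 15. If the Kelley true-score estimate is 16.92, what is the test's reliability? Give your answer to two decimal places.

T̂ = ρX + (1 − ρ)μ  ⇒  T̂ − μ = ρ(X − μ)
ρ = (T̂ − μ)/(X − μ) = (16.92 − 23) / (15 − 23) = -6.08 / -8.0 = 0.7600

0.76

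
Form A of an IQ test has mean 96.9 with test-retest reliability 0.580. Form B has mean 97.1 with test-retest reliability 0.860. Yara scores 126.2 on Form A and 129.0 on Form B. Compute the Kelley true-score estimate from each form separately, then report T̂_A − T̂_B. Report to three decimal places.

T̂_A = 0.580(126.2) + 0.420(96.9) = 113.89400
T̂_B = 0.860(129.0) + 0.140(97.1) = 124.53400
T̂_A − T̂_B = -10.64000

-10.640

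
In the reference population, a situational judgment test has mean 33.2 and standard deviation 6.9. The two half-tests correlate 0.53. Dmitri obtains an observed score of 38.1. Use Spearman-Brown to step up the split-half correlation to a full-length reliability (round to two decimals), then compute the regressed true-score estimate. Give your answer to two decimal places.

Spearman-Brown: ρ = 2r/(1 + r) = 2(0.53)/(1 + 0.53) = 1.060/1.53 = 0.6928 → 0.69
T̂ = ρX + (1 − ρ)μ
  = 0.69 × 38.1 + 0.31 × 33.2
  = 26.289 + 10.292
  = 36.581
  ≈ 36.58

36.58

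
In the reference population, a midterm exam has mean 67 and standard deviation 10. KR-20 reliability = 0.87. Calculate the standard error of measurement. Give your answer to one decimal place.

3.6

SEM = SD · √(1 − ρ) = 10 × √0.13 = 10 × 0.3606 = 3.606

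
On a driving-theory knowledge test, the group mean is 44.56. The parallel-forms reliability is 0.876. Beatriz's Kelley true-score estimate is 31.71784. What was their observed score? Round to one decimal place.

29.9

T̂ = ρX + (1 − ρ)μ  ⇒  X = (T̂ − (1 − ρ)μ) / ρ
X = (31.71784 − 0.124 × 44.56) / 0.876 = (31.71784 − 5.52544) / 0.876 = 26.19240 / 0.876 = 29.900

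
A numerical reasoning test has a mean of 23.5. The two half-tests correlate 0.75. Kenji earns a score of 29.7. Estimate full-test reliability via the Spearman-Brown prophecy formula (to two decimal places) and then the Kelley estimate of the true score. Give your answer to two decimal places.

Spearman-Brown: ρ = 2r/(1 + r) = 2(0.75)/(1 + 0.75) = 1.500/1.75 = 0.8571 → 0.86
Kelley's formula gives T̂ = 0.86·29.7 + 0.14·23.5 = 25.542 + 3.290 = 28.832.

28.83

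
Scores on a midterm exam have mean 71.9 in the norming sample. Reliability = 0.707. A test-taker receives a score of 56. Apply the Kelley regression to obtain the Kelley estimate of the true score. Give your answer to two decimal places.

T̂ = 0.707(56) + 0.293(71.9) = 39.592 + 21.0667 = 60.659 → 60.66

60.66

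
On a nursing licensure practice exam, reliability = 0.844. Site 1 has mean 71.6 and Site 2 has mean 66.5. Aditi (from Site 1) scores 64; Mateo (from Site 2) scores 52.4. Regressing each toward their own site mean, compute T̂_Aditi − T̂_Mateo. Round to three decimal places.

10.586

T̂_Aditi = 0.844(64) + 0.156(71.6) = 65.18560
T̂_Mateo = 0.844(52.4) + 0.156(66.5) = 54.59960
Difference = 65.18560 − 54.59960 = 10.58600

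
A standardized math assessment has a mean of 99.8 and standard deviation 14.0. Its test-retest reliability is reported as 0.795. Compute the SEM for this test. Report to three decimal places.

6.339

SEM = SD · √(1 − ρ) = 14.0 × √0.205 = 14.0 × 0.4528 = 6.3388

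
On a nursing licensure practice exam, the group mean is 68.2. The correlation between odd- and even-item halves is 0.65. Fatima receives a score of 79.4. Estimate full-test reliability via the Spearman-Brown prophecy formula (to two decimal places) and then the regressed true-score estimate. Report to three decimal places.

77.048

Spearman-Brown: ρ = 2r/(1 + r) = 2(0.65)/(1 + 0.65) = 1.300/1.65 = 0.7879 → 0.79
T̂ = ρX + (1 − ρ)μ
  = 0.79 × 79.4 + 0.21 × 68.2
  = 62.726 + 14.322
  = 77.0480
  ≈ 77.048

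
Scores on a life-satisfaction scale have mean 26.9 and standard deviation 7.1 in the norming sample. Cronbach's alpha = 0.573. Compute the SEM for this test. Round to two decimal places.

SEM = SD · √(1 − ρ) = 7.1 × √0.427 = 7.1 × 0.6535 = 4.640

4.64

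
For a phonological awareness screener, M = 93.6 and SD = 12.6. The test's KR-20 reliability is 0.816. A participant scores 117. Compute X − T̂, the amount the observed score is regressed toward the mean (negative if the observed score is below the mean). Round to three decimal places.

T̂ = ρX + (1 − ρ)μ
  = 0.816 × 117 + 0.184 × 93.6
  = 95.472 + 17.2224
  = 112.69440
  ≈ 112.6944
X − T̂ = 117 − 112.6944 = 4.3056 → 4.306

4.306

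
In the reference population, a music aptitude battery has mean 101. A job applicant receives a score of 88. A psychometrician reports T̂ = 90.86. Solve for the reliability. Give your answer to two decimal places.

0.78

T̂ = ρX + (1 − ρ)μ  ⇒  T̂ − μ = ρ(X − μ)
ρ = (T̂ − μ)/(X − μ) = (90.86 − 101) / (88 − 101) = -10.14 / -13.0 = 0.7800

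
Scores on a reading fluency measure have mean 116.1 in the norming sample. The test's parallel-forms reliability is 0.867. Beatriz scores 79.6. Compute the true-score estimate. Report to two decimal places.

Kelley's formula gives T̂ = 0.867·79.6 + 0.133·116.1 = 69.0132 + 15.4413 = 84.454.

84.45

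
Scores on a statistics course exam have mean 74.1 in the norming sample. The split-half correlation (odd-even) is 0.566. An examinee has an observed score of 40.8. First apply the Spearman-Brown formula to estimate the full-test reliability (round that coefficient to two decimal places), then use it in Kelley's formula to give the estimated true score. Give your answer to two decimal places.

50.12

Spearman-Brown: ρ = 2r/(1 + r) = 2(0.566)/(1 + 0.566) = 1.1320/1.566 = 0.7229 → 0.72
Weight the observed score by reliability and the mean by (1 − reliability): T̂ = 0.72·40.8 + 0.28·74.1 = 29.376 + 20.748 = 50.124.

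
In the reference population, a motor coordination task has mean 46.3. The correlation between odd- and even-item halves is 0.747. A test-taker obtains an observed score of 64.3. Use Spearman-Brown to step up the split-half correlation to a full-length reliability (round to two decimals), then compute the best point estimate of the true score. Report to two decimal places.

Spearman-Brown: ρ = 2r/(1 + r) = 2(0.747)/(1 + 0.747) = 1.4940/1.747 = 0.8552 → 0.86
T̂ = 0.86(64.3) + 0.14(46.3) = 55.298 + 6.482 = 61.780 → 61.78

61.78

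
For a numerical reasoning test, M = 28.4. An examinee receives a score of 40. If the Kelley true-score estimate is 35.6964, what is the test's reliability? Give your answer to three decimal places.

0.629

T̂ = ρX + (1 − ρ)μ  ⇒  T̂ − μ = ρ(X − μ)
ρ = (T̂ − μ)/(X − μ) = (35.6964 − 28.4) / (40 − 28.4) = 7.2964 / 11.6 = 0.62900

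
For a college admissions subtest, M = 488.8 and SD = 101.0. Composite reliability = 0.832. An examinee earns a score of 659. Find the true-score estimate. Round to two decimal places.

Weight the observed score by reliability and the mean by (1 − reliability): T̂ = 0.832·659 + 0.168·488.8 = 548.288 + 82.1184 = 630.406.

630.41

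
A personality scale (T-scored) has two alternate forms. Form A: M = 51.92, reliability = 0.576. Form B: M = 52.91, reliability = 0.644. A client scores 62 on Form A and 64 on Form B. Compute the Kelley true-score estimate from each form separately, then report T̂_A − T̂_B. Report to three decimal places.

T̂_A = 0.576(62) + 0.424(51.92) = 57.72608
T̂_B = 0.644(64) + 0.356(52.91) = 60.05196
T̂_A − T̂_B = -2.32588

-2.326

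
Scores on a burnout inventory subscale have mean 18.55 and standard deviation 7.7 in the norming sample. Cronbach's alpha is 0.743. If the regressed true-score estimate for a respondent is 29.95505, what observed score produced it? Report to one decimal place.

T̂ = ρX + (1 − ρ)μ  ⇒  X = (T̂ − (1 − ρ)μ) / ρ
X = (29.95505 − 0.257 × 18.55) / 0.743 = (29.95505 − 4.76735) / 0.743 = 25.18770 / 0.743 = 33.900

33.9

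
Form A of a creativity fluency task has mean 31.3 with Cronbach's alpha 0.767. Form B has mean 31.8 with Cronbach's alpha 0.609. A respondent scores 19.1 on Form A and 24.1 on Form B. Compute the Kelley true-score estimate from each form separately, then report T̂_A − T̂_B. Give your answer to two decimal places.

T̂_A = 0.767(19.1) + 0.233(31.3) = 21.9426
T̂_B = 0.609(24.1) + 0.391(31.8) = 27.1107
T̂_A − T̂_B = -5.1681

-5.17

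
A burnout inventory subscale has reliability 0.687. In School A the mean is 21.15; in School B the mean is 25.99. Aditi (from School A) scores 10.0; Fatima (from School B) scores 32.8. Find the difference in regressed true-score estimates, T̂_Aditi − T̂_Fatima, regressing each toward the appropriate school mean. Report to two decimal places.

-17.18

T̂_Aditi = 0.687(10.0) + 0.313(21.15) = 13.4900
T̂_Fatima = 0.687(32.8) + 0.313(25.99) = 30.6685
Difference = 13.4900 − 30.6685 = -17.1785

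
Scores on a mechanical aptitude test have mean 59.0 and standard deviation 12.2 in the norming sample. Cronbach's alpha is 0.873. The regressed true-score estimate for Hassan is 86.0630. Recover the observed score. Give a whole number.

T̂ = ρX + (1 − ρ)μ  ⇒  X = (T̂ − (1 − ρ)μ) / ρ
X = (86.0630 − 0.127 × 59.0) / 0.873 = (86.0630 − 7.4930) / 0.873 = 78.5700 / 0.873 = 90.00

90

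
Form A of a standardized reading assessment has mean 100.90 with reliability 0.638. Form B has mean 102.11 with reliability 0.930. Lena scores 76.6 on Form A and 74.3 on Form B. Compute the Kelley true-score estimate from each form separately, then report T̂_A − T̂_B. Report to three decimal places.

T̂_A = 0.638(76.6) + 0.362(100.90) = 85.39660
T̂_B = 0.930(74.3) + 0.070(102.11) = 76.24670
T̂_A − T̂_B = 9.14990

9.150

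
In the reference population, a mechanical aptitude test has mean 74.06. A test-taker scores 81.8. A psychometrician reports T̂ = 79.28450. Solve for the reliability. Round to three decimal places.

T̂ = ρX + (1 − ρ)μ  ⇒  T̂ − μ = ρ(X − μ)
ρ = (T̂ − μ)/(X − μ) = (79.28450 − 74.06) / (81.8 − 74.06) = 5.22450 / 7.74 = 0.67500

0.675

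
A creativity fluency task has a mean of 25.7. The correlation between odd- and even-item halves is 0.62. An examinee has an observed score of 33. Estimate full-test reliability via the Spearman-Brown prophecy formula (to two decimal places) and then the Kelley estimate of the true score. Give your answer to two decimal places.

Spearman-Brown: ρ = 2r/(1 + r) = 2(0.62)/(1 + 0.62) = 1.240/1.62 = 0.7654 → 0.77
T̂ = 0.77(33) + 0.23(25.7) = 25.41 + 5.911 = 31.321 → 31.32

31.32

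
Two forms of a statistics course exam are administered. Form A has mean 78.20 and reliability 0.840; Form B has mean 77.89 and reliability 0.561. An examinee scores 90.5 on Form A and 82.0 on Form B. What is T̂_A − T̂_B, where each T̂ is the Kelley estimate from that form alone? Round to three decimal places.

T̂_A = 0.840(90.5) + 0.160(78.20) = 88.53200
T̂_B = 0.561(82.0) + 0.439(77.89) = 80.19571
T̂_A − T̂_B = 8.33629

8.336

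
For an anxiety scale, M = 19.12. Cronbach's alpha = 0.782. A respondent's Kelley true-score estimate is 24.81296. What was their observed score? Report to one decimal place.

26.4

T̂ = ρX + (1 − ρ)μ  ⇒  X = (T̂ − (1 − ρ)μ) / ρ
X = (24.81296 − 0.218 × 19.12) / 0.782 = (24.81296 − 4.16816) / 0.782 = 20.64480 / 0.782 = 26.400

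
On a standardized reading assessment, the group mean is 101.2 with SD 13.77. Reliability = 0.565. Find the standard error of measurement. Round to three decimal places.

9.082

SEM = SD · √(1 − ρ) = 13.77 × √0.435 = 13.77 × 0.6595 = 9.0819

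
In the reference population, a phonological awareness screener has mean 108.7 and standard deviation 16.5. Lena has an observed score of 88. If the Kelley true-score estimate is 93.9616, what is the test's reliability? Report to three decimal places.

T̂ = ρX + (1 − ρ)μ  ⇒  T̂ − μ = ρ(X − μ)
ρ = (T̂ − μ)/(X − μ) = (93.9616 − 108.7) / (88 − 108.7) = -14.7384 / -20.7 = 0.71200

0.712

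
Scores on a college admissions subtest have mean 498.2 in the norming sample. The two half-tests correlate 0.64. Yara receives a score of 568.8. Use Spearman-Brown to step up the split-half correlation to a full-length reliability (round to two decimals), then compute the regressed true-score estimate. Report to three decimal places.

Spearman-Brown: ρ = 2r/(1 + r) = 2(0.64)/(1 + 0.64) = 1.280/1.64 = 0.7805 → 0.78
T̂ = ρX + (1 − ρ)μ
  = 0.78 × 568.8 + 0.22 × 498.2
  = 443.664 + 109.604
  = 553.2680
  ≈ 553.268

553.268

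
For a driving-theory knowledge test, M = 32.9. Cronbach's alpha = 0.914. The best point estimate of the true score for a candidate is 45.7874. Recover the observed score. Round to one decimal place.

47.0

T̂ = ρX + (1 − ρ)μ  ⇒  X = (T̂ − (1 − ρ)μ) / ρ
X = (45.7874 − 0.086 × 32.9) / 0.914 = (45.7874 − 2.8294) / 0.914 = 42.9580 / 0.914 = 47.000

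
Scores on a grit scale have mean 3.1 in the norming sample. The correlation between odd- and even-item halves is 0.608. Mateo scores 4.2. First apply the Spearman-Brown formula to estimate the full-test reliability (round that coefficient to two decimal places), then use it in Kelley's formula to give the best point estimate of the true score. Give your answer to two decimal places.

Spearman-Brown: ρ = 2r/(1 + r) = 2(0.608)/(1 + 0.608) = 1.2160/1.608 = 0.7562 → 0.76
T̂ = 0.76(4.2) + 0.24(3.1) = 3.192 + 0.744 = 3.936 → 3.94

3.94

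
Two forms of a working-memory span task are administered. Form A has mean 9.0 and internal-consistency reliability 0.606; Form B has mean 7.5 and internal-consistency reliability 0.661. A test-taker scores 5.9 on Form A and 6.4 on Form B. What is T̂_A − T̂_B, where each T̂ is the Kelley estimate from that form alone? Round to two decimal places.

T̂_A = 0.606(5.9) + 0.394(9.0) = 7.1214
T̂_B = 0.661(6.4) + 0.339(7.5) = 6.7729
T̂_A − T̂_B = 0.3485

0.35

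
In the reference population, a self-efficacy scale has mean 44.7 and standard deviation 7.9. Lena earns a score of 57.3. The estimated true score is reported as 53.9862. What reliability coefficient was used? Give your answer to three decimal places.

T̂ = ρX + (1 − ρ)μ  ⇒  T̂ − μ = ρ(X − μ)
ρ = (T̂ − μ)/(X − μ) = (53.9862 − 44.7) / (57.3 − 44.7) = 9.2862 / 12.6 = 0.73700

0.737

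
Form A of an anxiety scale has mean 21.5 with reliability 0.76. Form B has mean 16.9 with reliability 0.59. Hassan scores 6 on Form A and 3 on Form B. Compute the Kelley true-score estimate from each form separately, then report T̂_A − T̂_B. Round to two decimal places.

1.02

T̂_A = 0.76(6) + 0.24(21.5) = 9.7200
T̂_B = 0.59(3) + 0.41(16.9) = 8.6990
T̂_A − T̂_B = 1.0210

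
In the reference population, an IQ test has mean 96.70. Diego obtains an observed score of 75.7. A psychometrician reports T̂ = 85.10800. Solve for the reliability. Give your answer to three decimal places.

T̂ = ρX + (1 − ρ)μ  ⇒  T̂ − μ = ρ(X − μ)
ρ = (T̂ − μ)/(X − μ) = (85.10800 − 96.70) / (75.7 − 96.70) = -11.59200 / -21.00 = 0.55200

0.552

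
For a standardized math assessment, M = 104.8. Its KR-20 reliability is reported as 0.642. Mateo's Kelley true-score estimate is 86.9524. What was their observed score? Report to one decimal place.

T̂ = ρX + (1 − ρ)μ  ⇒  X = (T̂ − (1 − ρ)μ) / ρ
X = (86.9524 − 0.358 × 104.8) / 0.642 = (86.9524 − 37.5184) / 0.642 = 49.4340 / 0.642 = 77.000

77.0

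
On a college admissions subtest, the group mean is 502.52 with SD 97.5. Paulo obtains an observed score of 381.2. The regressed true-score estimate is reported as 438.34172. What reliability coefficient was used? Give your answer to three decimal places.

T̂ = ρX + (1 − ρ)μ  ⇒  T̂ − μ = ρ(X − μ)
ρ = (T̂ − μ)/(X − μ) = (438.34172 − 502.52) / (381.2 − 502.52) = -64.17828 / -121.32 = 0.52900

0.529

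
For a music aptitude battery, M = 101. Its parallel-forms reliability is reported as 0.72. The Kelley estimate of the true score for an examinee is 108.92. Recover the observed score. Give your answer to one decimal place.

112.0

T̂ = ρX + (1 − ρ)μ  ⇒  X = (T̂ − (1 − ρ)μ) / ρ
X = (108.92 − 0.28 × 101) / 0.72 = (108.92 − 28.28) / 0.72 = 80.64 / 0.72 = 112.000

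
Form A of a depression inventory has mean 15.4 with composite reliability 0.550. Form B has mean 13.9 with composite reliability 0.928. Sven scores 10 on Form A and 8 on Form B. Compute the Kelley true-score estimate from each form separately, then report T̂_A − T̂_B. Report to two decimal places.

4.01

T̂_A = 0.550(10) + 0.450(15.4) = 12.4300
T̂_B = 0.928(8) + 0.072(13.9) = 8.4248
T̂_A − T̂_B = 4.0052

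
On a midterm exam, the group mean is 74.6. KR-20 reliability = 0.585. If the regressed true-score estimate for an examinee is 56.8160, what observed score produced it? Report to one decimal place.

T̂ = ρX + (1 − ρ)μ  ⇒  X = (T̂ − (1 − ρ)μ) / ρ
X = (56.8160 − 0.415 × 74.6) / 0.585 = (56.8160 − 30.9590) / 0.585 = 25.8570 / 0.585 = 44.200

44.2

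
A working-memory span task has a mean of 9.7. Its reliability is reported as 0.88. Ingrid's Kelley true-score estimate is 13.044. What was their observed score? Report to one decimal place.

T̂ = ρX + (1 − ρ)μ  ⇒  X = (T̂ − (1 − ρ)μ) / ρ
X = (13.044 − 0.12 × 9.7) / 0.88 = (13.044 − 1.164) / 0.88 = 11.880 / 0.88 = 13.500

13.5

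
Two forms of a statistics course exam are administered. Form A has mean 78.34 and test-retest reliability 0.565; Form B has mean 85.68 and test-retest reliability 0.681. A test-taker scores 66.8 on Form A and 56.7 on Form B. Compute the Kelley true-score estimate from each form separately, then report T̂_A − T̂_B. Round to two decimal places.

T̂_A = 0.565(66.8) + 0.435(78.34) = 71.8199
T̂_B = 0.681(56.7) + 0.319(85.68) = 65.9446
T̂_A − T̂_B = 5.8753

5.88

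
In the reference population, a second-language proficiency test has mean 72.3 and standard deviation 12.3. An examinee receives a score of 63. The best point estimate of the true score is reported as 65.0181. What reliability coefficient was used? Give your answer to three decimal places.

T̂ = ρX + (1 − ρ)μ  ⇒  T̂ − μ = ρ(X − μ)
ρ = (T̂ − μ)/(X − μ) = (65.0181 − 72.3) / (63 − 72.3) = -7.2819 / -9.3 = 0.78300

0.783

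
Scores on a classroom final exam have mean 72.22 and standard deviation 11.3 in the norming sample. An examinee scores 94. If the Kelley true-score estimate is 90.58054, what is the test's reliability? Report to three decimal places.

T̂ = ρX + (1 − ρ)μ  ⇒  T̂ − μ = ρ(X − μ)
ρ = (T̂ − μ)/(X − μ) = (90.58054 − 72.22) / (94 − 72.22) = 18.36054 / 21.78 = 0.84300

0.843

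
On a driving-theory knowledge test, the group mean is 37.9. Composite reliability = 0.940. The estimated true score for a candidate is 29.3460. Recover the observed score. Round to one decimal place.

T̂ = ρX + (1 − ρ)μ  ⇒  X = (T̂ − (1 − ρ)μ) / ρ
X = (29.3460 − 0.060 × 37.9) / 0.940 = (29.3460 − 2.2740) / 0.940 = 27.0720 / 0.940 = 28.800

28.8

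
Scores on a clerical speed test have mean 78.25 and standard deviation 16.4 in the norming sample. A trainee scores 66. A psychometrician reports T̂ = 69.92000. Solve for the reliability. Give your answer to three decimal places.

0.680

T̂ = ρX + (1 − ρ)μ  ⇒  T̂ − μ = ρ(X − μ)
ρ = (T̂ − μ)/(X − μ) = (69.92000 − 78.25) / (66 − 78.25) = -8.33000 / -12.25 = 0.68000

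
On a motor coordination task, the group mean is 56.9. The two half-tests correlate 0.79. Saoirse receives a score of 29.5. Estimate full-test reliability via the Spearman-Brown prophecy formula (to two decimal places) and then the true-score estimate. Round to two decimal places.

Spearman-Brown: ρ = 2r/(1 + r) = 2(0.79)/(1 + 0.79) = 1.580/1.79 = 0.8827 → 0.88
T̂ = 0.88(29.5) + 0.12(56.9) = 25.960 + 6.828 = 32.788 → 32.79

32.79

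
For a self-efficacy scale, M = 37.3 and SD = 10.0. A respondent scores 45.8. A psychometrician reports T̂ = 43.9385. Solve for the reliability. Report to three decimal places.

0.781

T̂ = ρX + (1 − ρ)μ  ⇒  T̂ − μ = ρ(X − μ)
ρ = (T̂ − μ)/(X − μ) = (43.9385 − 37.3) / (45.8 − 37.3) = 6.6385 / 8.5 = 0.78100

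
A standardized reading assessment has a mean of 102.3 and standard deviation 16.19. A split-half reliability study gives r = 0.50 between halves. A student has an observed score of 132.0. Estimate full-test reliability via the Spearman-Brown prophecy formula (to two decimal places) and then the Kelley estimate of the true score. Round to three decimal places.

122.199

Spearman-Brown: ρ = 2r/(1 + r) = 2(0.50)/(1 + 0.50) = 1.000/1.50 = 0.6667 → 0.67
T̂ = 0.67(132.0) + 0.33(102.3) = 88.440 + 33.759 = 122.1990 → 122.199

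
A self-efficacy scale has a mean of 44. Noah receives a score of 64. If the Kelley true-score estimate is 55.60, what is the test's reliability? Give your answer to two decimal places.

T̂ = ρX + (1 − ρ)μ  ⇒  T̂ − μ = ρ(X − μ)
ρ = (T̂ − μ)/(X − μ) = (55.60 − 44) / (64 − 44) = 11.60 / 20.0 = 0.5800

0.58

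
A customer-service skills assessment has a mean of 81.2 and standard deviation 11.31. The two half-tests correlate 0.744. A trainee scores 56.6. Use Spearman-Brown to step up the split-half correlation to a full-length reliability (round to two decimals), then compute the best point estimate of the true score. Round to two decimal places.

60.29

Spearman-Brown: ρ = 2r/(1 + r) = 2(0.744)/(1 + 0.744) = 1.4880/1.744 = 0.8532 → 0.85
Weight the observed score by reliability and the mean by (1 − reliability): T̂ = 0.85·56.6 + 0.15·81.2 = 48.110 + 12.180 = 60.290.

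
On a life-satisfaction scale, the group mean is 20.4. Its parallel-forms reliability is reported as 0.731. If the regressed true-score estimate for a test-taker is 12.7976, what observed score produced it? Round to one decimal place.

10.0

T̂ = ρX + (1 − ρ)μ  ⇒  X = (T̂ − (1 − ρ)μ) / ρ
X = (12.7976 − 0.269 × 20.4) / 0.731 = (12.7976 − 5.4876) / 0.731 = 7.3100 / 0.731 = 10.000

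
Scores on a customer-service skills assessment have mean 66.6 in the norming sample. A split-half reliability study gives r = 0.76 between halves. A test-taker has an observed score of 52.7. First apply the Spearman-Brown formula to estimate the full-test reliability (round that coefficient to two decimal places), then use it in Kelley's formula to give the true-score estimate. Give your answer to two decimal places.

54.65

Spearman-Brown: ρ = 2r/(1 + r) = 2(0.76)/(1 + 0.76) = 1.520/1.76 = 0.8636 → 0.86
Kelley's formula gives T̂ = 0.86·52.7 + 0.14·66.6 = 45.322 + 9.324 = 54.646.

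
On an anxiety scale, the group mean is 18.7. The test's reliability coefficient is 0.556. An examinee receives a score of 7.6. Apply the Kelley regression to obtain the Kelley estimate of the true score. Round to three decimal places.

Kelley's formula gives T̂ = 0.556·7.6 + 0.444·18.7 = 4.2256 + 8.3028 = 12.5284.

12.528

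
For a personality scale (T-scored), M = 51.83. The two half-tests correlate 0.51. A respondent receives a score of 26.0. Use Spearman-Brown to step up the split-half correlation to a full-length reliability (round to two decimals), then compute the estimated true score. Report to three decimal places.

34.266

Spearman-Brown: ρ = 2r/(1 + r) = 2(0.51)/(1 + 0.51) = 1.020/1.51 = 0.6755 → 0.68
T̂ = ρX + (1 − ρ)μ
  = 0.68 × 26.0 + 0.32 × 51.83
  = 17.680 + 16.5856
  = 34.2656
  ≈ 34.266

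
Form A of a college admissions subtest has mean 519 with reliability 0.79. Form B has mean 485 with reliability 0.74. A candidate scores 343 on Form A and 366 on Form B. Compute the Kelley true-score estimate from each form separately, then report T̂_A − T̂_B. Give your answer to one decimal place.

T̂_A = 0.79(343) + 0.21(519) = 379.960
T̂_B = 0.74(366) + 0.26(485) = 396.940
T̂_A − T̂_B = -16.980

-17.0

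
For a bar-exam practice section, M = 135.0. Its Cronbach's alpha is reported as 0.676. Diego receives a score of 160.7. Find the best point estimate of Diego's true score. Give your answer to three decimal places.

152.373

Regress the observed score toward the mean by the unreliability: T̂ = 0.676·160.7 + 0.324·135.0 = 108.6332 + 43.7400 = 152.3732.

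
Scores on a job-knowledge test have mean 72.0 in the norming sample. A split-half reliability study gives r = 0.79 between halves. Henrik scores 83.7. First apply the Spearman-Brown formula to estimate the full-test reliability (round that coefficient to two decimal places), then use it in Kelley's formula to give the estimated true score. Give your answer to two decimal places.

82.30

Spearman-Brown: ρ = 2r/(1 + r) = 2(0.79)/(1 + 0.79) = 1.580/1.79 = 0.8827 → 0.88
T̂ = ρX + (1 − ρ)μ
  = 0.88 × 83.7 + 0.12 × 72.0
  = 73.656 + 8.640
  = 82.296
  ≈ 82.30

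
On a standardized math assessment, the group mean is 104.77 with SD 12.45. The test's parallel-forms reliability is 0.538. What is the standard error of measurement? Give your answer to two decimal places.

SEM = SD · √(1 − ρ) = 12.45 × √0.462 = 12.45 × 0.6797 = 8.462

8.46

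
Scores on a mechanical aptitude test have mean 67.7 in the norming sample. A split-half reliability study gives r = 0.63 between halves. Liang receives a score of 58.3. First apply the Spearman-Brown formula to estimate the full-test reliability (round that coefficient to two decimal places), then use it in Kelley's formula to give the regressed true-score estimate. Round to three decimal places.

60.462

Spearman-Brown: ρ = 2r/(1 + r) = 2(0.63)/(1 + 0.63) = 1.260/1.63 = 0.7730 → 0.77
T̂ = 0.77(58.3) + 0.23(67.7) = 44.891 + 15.571 = 60.4620 → 60.462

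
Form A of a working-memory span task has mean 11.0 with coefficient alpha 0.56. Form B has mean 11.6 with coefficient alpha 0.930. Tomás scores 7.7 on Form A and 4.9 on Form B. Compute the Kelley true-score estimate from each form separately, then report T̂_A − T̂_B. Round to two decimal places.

T̂_A = 0.56(7.7) + 0.44(11.0) = 9.1520
T̂_B = 0.930(4.9) + 0.070(11.6) = 5.3690
T̂_A − T̂_B = 3.7830

3.78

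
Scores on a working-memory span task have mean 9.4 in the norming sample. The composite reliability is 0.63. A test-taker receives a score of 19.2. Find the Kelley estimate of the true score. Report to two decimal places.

T̂ = ρX + (1 − ρ)μ
  = 0.63 × 19.2 + 0.37 × 9.4
  = 12.096 + 3.478
  = 15.574
  ≈ 15.57

15.57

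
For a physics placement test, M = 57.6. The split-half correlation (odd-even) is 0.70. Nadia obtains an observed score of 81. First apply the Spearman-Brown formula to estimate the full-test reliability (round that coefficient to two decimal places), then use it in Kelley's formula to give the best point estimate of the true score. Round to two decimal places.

76.79

Spearman-Brown: ρ = 2r/(1 + r) = 2(0.70)/(1 + 0.70) = 1.400/1.70 = 0.8235 → 0.82
Regress the observed score toward the mean by the unreliability: T̂ = 0.82·81 + 0.18·57.6 = 66.42 + 10.368 = 76.788.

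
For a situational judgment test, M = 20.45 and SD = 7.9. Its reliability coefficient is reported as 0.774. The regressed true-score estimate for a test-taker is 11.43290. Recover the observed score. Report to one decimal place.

T̂ = ρX + (1 − ρ)μ  ⇒  X = (T̂ − (1 − ρ)μ) / ρ
X = (11.43290 − 0.226 × 20.45) / 0.774 = (11.43290 − 4.62170) / 0.774 = 6.81120 / 0.774 = 8.800

8.8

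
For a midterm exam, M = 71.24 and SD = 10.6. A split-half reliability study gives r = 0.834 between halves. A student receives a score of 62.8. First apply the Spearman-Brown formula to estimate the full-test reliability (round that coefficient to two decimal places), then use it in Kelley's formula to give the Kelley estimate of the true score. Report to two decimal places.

Spearman-Brown: ρ = 2r/(1 + r) = 2(0.834)/(1 + 0.834) = 1.6680/1.834 = 0.9095 → 0.91
Kelley's formula gives T̂ = 0.91·62.8 + 0.09·71.24 = 57.148 + 6.4116 = 63.560.

63.56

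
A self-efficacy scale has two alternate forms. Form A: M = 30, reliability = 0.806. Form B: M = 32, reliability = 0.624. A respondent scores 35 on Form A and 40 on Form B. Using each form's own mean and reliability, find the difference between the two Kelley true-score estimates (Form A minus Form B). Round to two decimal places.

T̂_A = 0.806(35) + 0.194(30) = 34.0300
T̂_B = 0.624(40) + 0.376(32) = 36.9920
T̂_A − T̂_B = -2.9620

-2.96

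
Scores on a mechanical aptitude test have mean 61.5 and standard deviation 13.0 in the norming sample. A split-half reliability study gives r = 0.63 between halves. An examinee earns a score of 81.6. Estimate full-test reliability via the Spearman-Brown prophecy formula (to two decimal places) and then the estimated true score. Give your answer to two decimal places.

76.98

Spearman-Brown: ρ = 2r/(1 + r) = 2(0.63)/(1 + 0.63) = 1.260/1.63 = 0.7730 → 0.77
Kelley's formula gives T̂ = 0.77·81.6 + 0.23·61.5 = 62.832 + 14.145 = 76.977.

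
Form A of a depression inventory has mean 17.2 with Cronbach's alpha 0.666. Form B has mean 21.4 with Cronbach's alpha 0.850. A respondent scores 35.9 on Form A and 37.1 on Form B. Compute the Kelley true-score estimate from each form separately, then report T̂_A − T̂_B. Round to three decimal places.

T̂_A = 0.666(35.9) + 0.334(17.2) = 29.65420
T̂_B = 0.850(37.1) + 0.150(21.4) = 34.74500
T̂_A − T̂_B = -5.09080

-5.091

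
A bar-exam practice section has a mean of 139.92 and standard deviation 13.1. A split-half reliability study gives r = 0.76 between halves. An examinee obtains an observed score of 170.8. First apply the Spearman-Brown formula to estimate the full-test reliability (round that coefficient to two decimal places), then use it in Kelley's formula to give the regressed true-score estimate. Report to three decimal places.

Spearman-Brown: ρ = 2r/(1 + r) = 2(0.76)/(1 + 0.76) = 1.520/1.76 = 0.8636 → 0.86
Regress the observed score toward the mean by the unreliability: T̂ = 0.86·170.8 + 0.14·139.92 = 146.888 + 19.5888 = 166.4768.

166.477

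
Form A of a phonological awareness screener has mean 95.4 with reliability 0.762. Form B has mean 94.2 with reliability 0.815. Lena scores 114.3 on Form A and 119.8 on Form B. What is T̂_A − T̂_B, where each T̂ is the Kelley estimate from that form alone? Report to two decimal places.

T̂_A = 0.762(114.3) + 0.238(95.4) = 109.8018
T̂_B = 0.815(119.8) + 0.185(94.2) = 115.0640
T̂_A − T̂_B = -5.2622

-5.26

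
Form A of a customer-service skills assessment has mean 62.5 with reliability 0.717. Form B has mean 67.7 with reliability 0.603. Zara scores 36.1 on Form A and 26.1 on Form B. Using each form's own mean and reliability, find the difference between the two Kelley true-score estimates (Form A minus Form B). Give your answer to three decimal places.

T̂_A = 0.717(36.1) + 0.283(62.5) = 43.57120
T̂_B = 0.603(26.1) + 0.397(67.7) = 42.61520
T̂_A − T̂_B = 0.95600

0.956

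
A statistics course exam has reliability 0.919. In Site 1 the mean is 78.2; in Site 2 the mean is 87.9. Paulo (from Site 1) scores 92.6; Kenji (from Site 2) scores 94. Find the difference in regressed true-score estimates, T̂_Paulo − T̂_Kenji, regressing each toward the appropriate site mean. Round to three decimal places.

T̂_Paulo = 0.919(92.6) + 0.081(78.2) = 91.43360
T̂_Kenji = 0.919(94) + 0.081(87.9) = 93.50590
Difference = 91.43360 − 93.50590 = -2.07230

-2.072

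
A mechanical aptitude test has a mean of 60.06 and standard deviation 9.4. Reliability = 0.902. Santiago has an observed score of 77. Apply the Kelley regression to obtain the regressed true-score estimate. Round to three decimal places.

T̂ = ρX + (1 − ρ)μ
  = 0.902 × 77 + 0.098 × 60.06
  = 69.454 + 5.88588
  = 75.3399
  ≈ 75.340

75.340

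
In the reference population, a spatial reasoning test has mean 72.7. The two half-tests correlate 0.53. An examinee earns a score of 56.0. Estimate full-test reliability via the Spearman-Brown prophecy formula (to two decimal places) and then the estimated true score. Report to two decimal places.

61.18

Spearman-Brown: ρ = 2r/(1 + r) = 2(0.53)/(1 + 0.53) = 1.060/1.53 = 0.6928 → 0.69
Regress the observed score toward the mean by the unreliability: T̂ = 0.69·56.0 + 0.31·72.7 = 38.640 + 22.537 = 61.177.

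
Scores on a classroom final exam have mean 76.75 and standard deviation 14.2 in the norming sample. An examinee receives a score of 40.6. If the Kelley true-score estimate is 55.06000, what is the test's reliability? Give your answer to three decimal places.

0.600

T̂ = ρX + (1 − ρ)μ  ⇒  T̂ − μ = ρ(X − μ)
ρ = (T̂ − μ)/(X − μ) = (55.06000 − 76.75) / (40.6 − 76.75) = -21.69000 / -36.15 = 0.60000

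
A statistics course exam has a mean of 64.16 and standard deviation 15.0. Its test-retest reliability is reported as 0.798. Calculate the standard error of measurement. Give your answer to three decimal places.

SEM = SD · √(1 − ρ) = 15.0 × √0.202 = 15.0 × 0.4494 = 6.7417

6.742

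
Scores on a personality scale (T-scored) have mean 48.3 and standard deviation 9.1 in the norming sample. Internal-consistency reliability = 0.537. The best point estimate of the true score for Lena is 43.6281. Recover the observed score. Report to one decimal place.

T̂ = ρX + (1 − ρ)μ  ⇒  X = (T̂ − (1 − ρ)μ) / ρ
X = (43.6281 − 0.463 × 48.3) / 0.537 = (43.6281 − 22.3629) / 0.537 = 21.2652 / 0.537 = 39.600

39.6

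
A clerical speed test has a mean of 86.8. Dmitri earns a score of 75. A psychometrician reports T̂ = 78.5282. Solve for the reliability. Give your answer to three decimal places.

0.701

T̂ = ρX + (1 − ρ)μ  ⇒  T̂ − μ = ρ(X − μ)
ρ = (T̂ − μ)/(X − μ) = (78.5282 − 86.8) / (75 − 86.8) = -8.2718 / -11.8 = 0.70100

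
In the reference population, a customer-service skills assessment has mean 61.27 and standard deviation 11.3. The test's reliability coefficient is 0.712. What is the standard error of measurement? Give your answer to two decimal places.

SEM = SD · √(1 − ρ) = 11.3 × √0.288 = 11.3 × 0.5367 = 6.064

6.06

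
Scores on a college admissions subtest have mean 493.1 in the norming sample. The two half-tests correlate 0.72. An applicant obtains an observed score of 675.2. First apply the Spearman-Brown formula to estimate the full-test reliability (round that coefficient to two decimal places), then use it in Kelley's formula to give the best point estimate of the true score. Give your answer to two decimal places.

646.06

Spearman-Brown: ρ = 2r/(1 + r) = 2(0.72)/(1 + 0.72) = 1.440/1.72 = 0.8372 → 0.84
T̂ = ρX + (1 − ρ)μ
  = 0.84 × 675.2 + 0.16 × 493.1
  = 567.168 + 78.896
  = 646.064
  ≈ 646.06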